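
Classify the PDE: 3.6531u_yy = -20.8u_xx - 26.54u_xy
Rewriting in standard form: 20.8u_xx + 26.54u_xy + 3.6531u_yy = 0. A = 20.8, B = 26.54, C = 3.6531. Discriminant B² - 4AC = 400.43368. Since 400.43368 > 0, hyperbolic.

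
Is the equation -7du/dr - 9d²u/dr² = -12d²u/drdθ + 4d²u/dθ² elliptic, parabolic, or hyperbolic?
Rewriting in standard form: -9d²u/dr² + 12d²u/drdθ - 4d²u/dθ² - 7du/dr = 0. Computing B² - 4AC with A = -9, B = 12, C = -4: discriminant = 0 (zero). Answer: parabolic.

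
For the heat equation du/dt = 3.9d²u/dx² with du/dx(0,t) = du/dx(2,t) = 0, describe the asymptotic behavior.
u → constant (steady state). Heat is conserved (no flux at boundaries); solution approaches the spatial average.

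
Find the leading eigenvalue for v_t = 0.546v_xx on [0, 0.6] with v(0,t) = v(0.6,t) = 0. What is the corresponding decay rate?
Eigenvalues: λₙ = 0.546n²π²/0.6².
First three modes:
  n=1: λ₁ = 0.546π²/0.6² ≈ 14.969
  n=2: λ₂ = 2.184π²/0.6² ≈ 59.876 (4× faster decay)
  n=3: λ₃ = 4.914π²/0.6² ≈ 134.72 (9× faster decay)
As t → ∞, higher modes decay exponentially faster. The n=1 mode dominates: v ~ c₁ sin(πx/0.6) e^{-λ₁t}.
Decay rate: λ₁ = 0.546π²/0.6² ≈ 14.969.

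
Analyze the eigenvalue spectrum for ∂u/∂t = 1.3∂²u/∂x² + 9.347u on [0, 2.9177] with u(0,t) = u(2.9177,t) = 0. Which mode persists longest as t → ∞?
Eigenvalues: λₙ = 1.3n²π²/2.9177² - 9.347.
First three modes:
  n=1: λ₁ = 1.3π²/2.9177² - 9.347 ≈ -7.84
  n=2: λ₂ = 5.2π²/2.9177² - 9.347 ≈ -3.318
  n=3: λ₃ = 11.7π²/2.9177² - 9.347 ≈ 4.218
Since 1.3π²/2.9177² ≈ 1.507 < 9.347, λ₁ < 0.
The n=1 mode grows fastest (−λₙ is largest for n=1) → dominates.
Asymptotic: u ~ c₁ sin(πx/2.9177) e^{7.84t} (exponential growth at rate −λ₁ ≈ 7.84).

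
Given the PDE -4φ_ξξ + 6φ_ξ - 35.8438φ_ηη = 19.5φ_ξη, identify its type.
Rewriting in standard form: -4φ_ξξ - 19.5φ_ξη - 35.8438φ_ηη + 6φ_ξ = 0. The second-order coefficients are A = -4, B = -19.5, C = -35.8438. Since B² - 4AC = -193.2508 < 0, this is an elliptic PDE.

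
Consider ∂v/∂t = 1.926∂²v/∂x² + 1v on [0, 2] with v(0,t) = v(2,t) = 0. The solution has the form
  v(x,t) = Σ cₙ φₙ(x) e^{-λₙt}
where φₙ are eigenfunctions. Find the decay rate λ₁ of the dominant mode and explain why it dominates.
Eigenvalues: λₙ = 1.926n²π²/2² - 1.
First three modes:
  n=1: λ₁ = 1.926π²/2² - 1 ≈ 3.752
  n=2: λ₂ = 7.704π²/2² - 1 ≈ 18.009
  n=3: λ₃ = 17.334π²/2² - 1 ≈ 41.77
Since 1.926π²/2² ≈ 4.752 > 1, all λₙ > 0.
The n=1 mode decays slowest → dominates as t → ∞.
Asymptotic: v ~ c₁ sin(πx/2) e^{-λ₁t} with decay rate λ₁ ≈ 3.752.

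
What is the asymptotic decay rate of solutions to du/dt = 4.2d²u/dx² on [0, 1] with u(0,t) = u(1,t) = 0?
Eigenvalues: λₙ = 4.2n²π².
First three modes:
  n=1: λ₁ = 4.2π² ≈ 41.452
  n=2: λ₂ = 16.8π² ≈ 165.809 (4× faster decay)
  n=3: λ₃ = 37.8π² ≈ 373.071 (9× faster decay)
As t → ∞, higher modes decay exponentially faster. The n=1 mode dominates: u ~ c₁ sin(πx) e^{-λ₁t}.
Decay rate: λ₁ = 4.2π² ≈ 41.452.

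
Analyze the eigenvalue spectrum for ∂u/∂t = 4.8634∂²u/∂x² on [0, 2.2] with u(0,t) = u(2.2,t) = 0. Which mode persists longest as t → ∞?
Eigenvalues: λₙ = 4.8634n²π²/2.2².
First three modes:
  n=1: λ₁ = 4.8634π²/2.2² ≈ 9.917
  n=2: λ₂ = 19.4536π²/2.2² ≈ 39.669 (4× faster decay)
  n=3: λ₃ = 43.7706π²/2.2² ≈ 89.256 (9× faster decay)
As t → ∞, higher modes decay exponentially faster. The n=1 mode dominates: u ~ c₁ sin(πx/2.2) e^{-λ₁t}.
Decay rate: λ₁ = 4.8634π²/2.2² ≈ 9.917.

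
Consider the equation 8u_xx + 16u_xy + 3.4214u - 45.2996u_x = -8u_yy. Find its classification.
Rewriting in standard form: 8u_xx + 16u_xy + 8u_yy - 45.2996u_x + 3.4214u = 0. Parabolic. (A = 8, B = 16, C = 8 gives B² - 4AC = 0.)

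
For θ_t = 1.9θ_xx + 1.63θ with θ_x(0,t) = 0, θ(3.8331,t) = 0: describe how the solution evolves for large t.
θ grows unboundedly. Reaction dominates diffusion (r=1.63 > κπ²/(4L²)≈0.32); solution grows exponentially.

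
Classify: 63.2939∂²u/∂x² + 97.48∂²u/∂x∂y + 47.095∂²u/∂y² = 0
Elliptic (discriminant = -2420.954482).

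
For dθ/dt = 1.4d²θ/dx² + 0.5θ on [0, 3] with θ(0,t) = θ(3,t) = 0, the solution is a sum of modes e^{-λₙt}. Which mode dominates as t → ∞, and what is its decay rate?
Eigenvalues: λₙ = 1.4n²π²/3² - 0.5.
First three modes:
  n=1: λ₁ = 1.4π²/3² - 0.5 ≈ 1.035
  n=2: λ₂ = 5.6π²/3² - 0.5 ≈ 5.641
  n=3: λ₃ = 12.6π²/3² - 0.5 ≈ 13.317
Since 1.4π²/3² ≈ 1.535 > 0.5, all λₙ > 0.
The n=1 mode decays slowest → dominates as t → ∞.
Asymptotic: θ ~ c₁ sin(πx/3) e^{-λ₁t} with decay rate λ₁ ≈ 1.035.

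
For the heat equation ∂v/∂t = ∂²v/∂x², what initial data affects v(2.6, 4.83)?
The entire real line. The heat equation has infinite propagation speed: any initial disturbance instantly affects all points (though exponentially small far away).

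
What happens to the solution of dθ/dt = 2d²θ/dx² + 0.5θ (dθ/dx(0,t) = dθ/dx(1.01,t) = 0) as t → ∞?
θ grows unboundedly. With Neumann BCs the constant mode has diffusion eigenvalue 0, so any r > 0 makes it grow like e^(0.5t); solution grows exponentially.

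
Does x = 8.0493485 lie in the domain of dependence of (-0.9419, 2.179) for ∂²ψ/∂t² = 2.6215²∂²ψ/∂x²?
No. The domain of dependence is [-6.6541485, 4.7703485], and 8.0493485 is outside this interval.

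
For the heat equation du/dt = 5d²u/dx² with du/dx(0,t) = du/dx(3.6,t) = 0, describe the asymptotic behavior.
u → constant (steady state). Heat is conserved (no flux at boundaries); solution approaches the spatial average.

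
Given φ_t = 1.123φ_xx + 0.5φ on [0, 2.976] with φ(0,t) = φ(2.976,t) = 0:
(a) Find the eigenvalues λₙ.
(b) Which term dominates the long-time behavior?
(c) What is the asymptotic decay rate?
Eigenvalues: λₙ = 1.123n²π²/2.976² - 0.5.
First three modes:
  n=1: λ₁ = 1.123π²/2.976² - 0.5 ≈ 0.751
  n=2: λ₂ = 4.492π²/2.976² - 0.5 ≈ 4.506
  n=3: λ₃ = 10.107π²/2.976² - 0.5 ≈ 10.763
Since 1.123π²/2.976² ≈ 1.251 > 0.5, all λₙ > 0.
The n=1 mode decays slowest → dominates as t → ∞.
Asymptotic: φ ~ c₁ sin(πx/2.976) e^{-λ₁t} with decay rate λ₁ ≈ 0.751.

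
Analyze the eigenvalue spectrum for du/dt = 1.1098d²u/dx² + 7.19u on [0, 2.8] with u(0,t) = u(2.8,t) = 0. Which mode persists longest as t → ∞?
Eigenvalues: λₙ = 1.1098n²π²/2.8² - 7.19.
First three modes:
  n=1: λ₁ = 1.1098π²/2.8² - 7.19 ≈ -5.793
  n=2: λ₂ = 4.4392π²/2.8² - 7.19 ≈ -1.602
  n=3: λ₃ = 9.9882π²/2.8² - 7.19 ≈ 5.384
Since 1.1098π²/2.8² ≈ 1.397 < 7.19, λ₁ < 0.
The n=1 mode grows fastest (−λₙ is largest for n=1) → dominates.
Asymptotic: u ~ c₁ sin(πx/2.8) e^{5.793t} (exponential growth at rate −λ₁ ≈ 5.793).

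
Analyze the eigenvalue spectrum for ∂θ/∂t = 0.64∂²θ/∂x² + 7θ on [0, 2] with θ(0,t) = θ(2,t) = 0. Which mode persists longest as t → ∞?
Eigenvalues: λₙ = 0.64n²π²/2² - 7.
First three modes:
  n=1: λ₁ = 0.64π²/2² - 7 ≈ -5.421
  n=2: λ₂ = 2.56π²/2² - 7 ≈ -0.683
  n=3: λ₃ = 5.76π²/2² - 7 ≈ 7.212
Since 0.64π²/2² ≈ 1.579 < 7, λ₁ < 0.
The n=1 mode grows fastest (−λₙ is largest for n=1) → dominates.
Asymptotic: θ ~ c₁ sin(πx/2) e^{5.421t} (exponential growth at rate −λ₁ ≈ 5.421).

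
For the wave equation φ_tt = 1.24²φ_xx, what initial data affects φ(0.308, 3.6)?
Domain of dependence: [-4.156, 4.772]. Signals travel at speed 1.24, so data within |x - 0.308| ≤ 1.24·3.6 = 4.464 can reach the point.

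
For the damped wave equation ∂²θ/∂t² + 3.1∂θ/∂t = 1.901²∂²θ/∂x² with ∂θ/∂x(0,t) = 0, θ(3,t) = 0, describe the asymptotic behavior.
θ → 0. Damping (γ=3.1) dissipates energy; oscillations decay exponentially.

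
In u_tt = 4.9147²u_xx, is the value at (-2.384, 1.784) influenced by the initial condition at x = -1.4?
Yes. The domain of dependence is [-11.1518248, 6.3838248], and -1.4 ∈ [-11.1518248, 6.3838248].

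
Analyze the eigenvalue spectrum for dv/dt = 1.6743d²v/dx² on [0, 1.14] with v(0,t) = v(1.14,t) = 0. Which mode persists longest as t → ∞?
Eigenvalues: λₙ = 1.6743n²π²/1.14².
First three modes:
  n=1: λ₁ = 1.6743π²/1.14² ≈ 12.715
  n=2: λ₂ = 6.6972π²/1.14² ≈ 50.861 (4× faster decay)
  n=3: λ₃ = 15.0687π²/1.14² ≈ 114.437 (9× faster decay)
As t → ∞, higher modes decay exponentially faster. The n=1 mode dominates: v ~ c₁ sin(πx/1.14) e^{-λ₁t}.
Decay rate: λ₁ = 1.6743π²/1.14² ≈ 12.715.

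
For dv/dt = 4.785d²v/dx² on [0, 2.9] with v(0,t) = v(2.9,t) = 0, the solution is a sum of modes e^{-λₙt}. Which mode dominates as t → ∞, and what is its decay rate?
Eigenvalues: λₙ = 4.785n²π²/2.9².
First three modes:
  n=1: λ₁ = 4.785π²/2.9² ≈ 5.615
  n=2: λ₂ = 19.14π²/2.9² ≈ 22.462 (4× faster decay)
  n=3: λ₃ = 43.065π²/2.9² ≈ 50.539 (9× faster decay)
As t → ∞, higher modes decay exponentially faster. The n=1 mode dominates: v ~ c₁ sin(πx/2.9) e^{-λ₁t}.
Decay rate: λ₁ = 4.785π²/2.9² ≈ 5.615.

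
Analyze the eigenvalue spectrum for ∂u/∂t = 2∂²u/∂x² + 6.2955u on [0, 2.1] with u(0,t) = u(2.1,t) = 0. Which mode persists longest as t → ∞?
Eigenvalues: λₙ = 2n²π²/2.1² - 6.2955.
First three modes:
  n=1: λ₁ = 2π²/2.1² - 6.2955 ≈ -1.819
  n=2: λ₂ = 8π²/2.1² - 6.2955 ≈ 11.609
  n=3: λ₃ = 18π²/2.1² - 6.2955 ≈ 33.989
Since 2π²/2.1² ≈ 4.476 < 6.2955, λ₁ < 0.
The n=1 mode grows fastest (−λₙ is largest for n=1) → dominates.
Asymptotic: u ~ c₁ sin(πx/2.1) e^{1.819t} (exponential growth at rate −λ₁ ≈ 1.819).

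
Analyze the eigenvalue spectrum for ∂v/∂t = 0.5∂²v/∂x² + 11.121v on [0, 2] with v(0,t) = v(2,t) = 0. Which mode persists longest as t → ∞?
Eigenvalues: λₙ = 0.5n²π²/2² - 11.121.
First three modes:
  n=1: λ₁ = 0.5π²/2² - 11.121 ≈ -9.887
  n=2: λ₂ = 2π²/2² - 11.121 ≈ -6.186
  n=3: λ₃ = 4.5π²/2² - 11.121 ≈ -0.018
Since 0.5π²/2² ≈ 1.234 < 11.121, λ₁ < 0.
The n=1 mode grows fastest (−λₙ is largest for n=1) → dominates.
Asymptotic: v ~ c₁ sin(πx/2) e^{9.887t} (exponential growth at rate −λ₁ ≈ 9.887).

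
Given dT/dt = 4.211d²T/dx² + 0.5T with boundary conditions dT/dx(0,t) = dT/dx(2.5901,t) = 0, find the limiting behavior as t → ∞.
T grows unboundedly. With Neumann BCs the constant mode has diffusion eigenvalue 0, so any r > 0 makes it grow like e^(0.5t); solution grows exponentially.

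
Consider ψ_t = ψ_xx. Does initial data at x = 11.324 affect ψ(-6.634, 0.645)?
Yes, for any finite x. The heat equation has infinite propagation speed, so all initial data affects all points at any t > 0.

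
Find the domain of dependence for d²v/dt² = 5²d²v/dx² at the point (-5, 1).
Domain of dependence: [-10, 0]. Signals travel at speed 5, so data within |x - -5| ≤ 5·1 = 5 can reach the point.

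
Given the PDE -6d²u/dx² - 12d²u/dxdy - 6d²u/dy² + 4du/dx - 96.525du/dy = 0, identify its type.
The second-order coefficients are A = -6, B = -12, C = -6. Since B² - 4AC = 0 = 0, this is a parabolic PDE.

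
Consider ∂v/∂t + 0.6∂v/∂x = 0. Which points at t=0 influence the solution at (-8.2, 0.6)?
A single point: x = -8.56. The characteristic through (-8.2, 0.6) is x - 0.6t = const, so x = -8.2 - 0.6·0.6 = -8.56.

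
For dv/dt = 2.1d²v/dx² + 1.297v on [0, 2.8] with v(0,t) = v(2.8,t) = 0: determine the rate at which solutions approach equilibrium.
Eigenvalues: λₙ = 2.1n²π²/2.8² - 1.297.
First three modes:
  n=1: λ₁ = 2.1π²/2.8² - 1.297 ≈ 1.347
  n=2: λ₂ = 8.4π²/2.8² - 1.297 ≈ 9.278
  n=3: λ₃ = 18.9π²/2.8² - 1.297 ≈ 22.496
Since 2.1π²/2.8² ≈ 2.644 > 1.297, all λₙ > 0.
The n=1 mode decays slowest → dominates as t → ∞.
Asymptotic: v ~ c₁ sin(πx/2.8) e^{-λ₁t} with decay rate λ₁ ≈ 1.347.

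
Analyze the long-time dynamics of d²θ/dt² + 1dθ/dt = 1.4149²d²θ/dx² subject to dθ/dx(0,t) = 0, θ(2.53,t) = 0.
Long-time behavior: θ → 0. Damping (γ=1) dissipates energy; oscillations decay exponentially.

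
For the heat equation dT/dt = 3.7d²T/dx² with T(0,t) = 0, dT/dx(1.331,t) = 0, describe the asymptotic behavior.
T → 0. Heat escapes through the Dirichlet boundary.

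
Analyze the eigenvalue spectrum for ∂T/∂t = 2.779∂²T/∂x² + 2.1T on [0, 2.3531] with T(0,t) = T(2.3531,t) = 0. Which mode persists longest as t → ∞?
Eigenvalues: λₙ = 2.779n²π²/2.3531² - 2.1.
First three modes:
  n=1: λ₁ = 2.779π²/2.3531² - 2.1 ≈ 2.853
  n=2: λ₂ = 11.116π²/2.3531² - 2.1 ≈ 17.714
  n=3: λ₃ = 25.011π²/2.3531² - 2.1 ≈ 42.481
Since 2.779π²/2.3531² ≈ 4.953 > 2.1, all λₙ > 0.
The n=1 mode decays slowest → dominates as t → ∞.
Asymptotic: T ~ c₁ sin(πx/2.3531) e^{-λ₁t} with decay rate λ₁ ≈ 2.853.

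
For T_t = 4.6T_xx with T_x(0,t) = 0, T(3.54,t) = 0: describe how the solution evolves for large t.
T → 0. Heat escapes through the Dirichlet boundary.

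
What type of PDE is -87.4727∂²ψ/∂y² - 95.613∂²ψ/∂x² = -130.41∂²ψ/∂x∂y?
Rewriting in standard form: -95.613∂²ψ/∂x² + 130.41∂²ψ/∂x∂y - 87.4727∂²ψ/∂y² = 0. With A = -95.613, B = 130.41, C = -87.4727, the discriminant is -16447.3409604. This is an elliptic PDE.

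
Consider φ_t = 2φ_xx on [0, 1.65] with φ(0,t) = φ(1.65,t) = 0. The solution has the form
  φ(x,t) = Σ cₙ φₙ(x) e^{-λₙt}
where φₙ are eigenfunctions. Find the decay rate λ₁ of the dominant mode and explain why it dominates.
Eigenvalues: λₙ = 2n²π²/1.65².
First three modes:
  n=1: λ₁ = 2π²/1.65² ≈ 7.25
  n=2: λ₂ = 8π²/1.65² ≈ 29.002 (4× faster decay)
  n=3: λ₃ = 18π²/1.65² ≈ 65.254 (9× faster decay)
As t → ∞, higher modes decay exponentially faster. The n=1 mode dominates: φ ~ c₁ sin(πx/1.65) e^{-λ₁t}.
Decay rate: λ₁ = 2π²/1.65² ≈ 7.25.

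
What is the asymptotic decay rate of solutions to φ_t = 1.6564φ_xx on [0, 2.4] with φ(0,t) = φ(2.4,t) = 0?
Eigenvalues: λₙ = 1.6564n²π²/2.4².
First three modes:
  n=1: λ₁ = 1.6564π²/2.4² ≈ 2.838
  n=2: λ₂ = 6.6256π²/2.4² ≈ 11.353 (4× faster decay)
  n=3: λ₃ = 14.9076π²/2.4² ≈ 25.544 (9× faster decay)
As t → ∞, higher modes decay exponentially faster. The n=1 mode dominates: φ ~ c₁ sin(πx/2.4) e^{-λ₁t}.
Decay rate: λ₁ = 1.6564π²/2.4² ≈ 2.838.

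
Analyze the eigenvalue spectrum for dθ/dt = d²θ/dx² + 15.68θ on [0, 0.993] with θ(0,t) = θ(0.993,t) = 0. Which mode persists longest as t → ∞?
Eigenvalues: λₙ = n²π²/0.993² - 15.68.
First three modes:
  n=1: λ₁ = π²/0.993² - 15.68 ≈ -5.671
  n=2: λ₂ = 4π²/0.993² - 15.68 ≈ 24.357
  n=3: λ₃ = 9π²/0.993² - 15.68 ≈ 74.403
Since π²/0.993² ≈ 10.009 < 15.68, λ₁ < 0.
The n=1 mode grows fastest (−λₙ is largest for n=1) → dominates.
Asymptotic: θ ~ c₁ sin(πx/0.993) e^{5.671t} (exponential growth at rate −λ₁ ≈ 5.671).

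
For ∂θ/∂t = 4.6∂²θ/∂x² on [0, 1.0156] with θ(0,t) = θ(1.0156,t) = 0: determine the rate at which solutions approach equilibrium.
Eigenvalues: λₙ = 4.6n²π²/1.0156².
First three modes:
  n=1: λ₁ = 4.6π²/1.0156² ≈ 44.016
  n=2: λ₂ = 18.4π²/1.0156² ≈ 176.065 (4× faster decay)
  n=3: λ₃ = 41.4π²/1.0156² ≈ 396.145 (9× faster decay)
As t → ∞, higher modes decay exponentially faster. The n=1 mode dominates: θ ~ c₁ sin(πx/1.0156) e^{-λ₁t}.
Decay rate: λ₁ = 4.6π²/1.0156² ≈ 44.016.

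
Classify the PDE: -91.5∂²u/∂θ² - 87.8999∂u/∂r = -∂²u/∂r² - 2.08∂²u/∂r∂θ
Rewriting in standard form: ∂²u/∂r² + 2.08∂²u/∂r∂θ - 91.5∂²u/∂θ² - 87.8999∂u/∂r = 0. A = 1, B = 2.08, C = -91.5. Discriminant B² - 4AC = 370.3264. Since 370.3264 > 0, hyperbolic.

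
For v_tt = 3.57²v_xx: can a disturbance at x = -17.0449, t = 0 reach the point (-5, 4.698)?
Yes. The domain of dependence is [-21.77186, 11.77186], and -17.0449 ∈ [-21.77186, 11.77186].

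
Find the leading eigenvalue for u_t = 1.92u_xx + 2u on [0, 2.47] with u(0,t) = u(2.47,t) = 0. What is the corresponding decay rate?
Eigenvalues: λₙ = 1.92n²π²/2.47² - 2.
First three modes:
  n=1: λ₁ = 1.92π²/2.47² - 2 ≈ 1.106
  n=2: λ₂ = 7.68π²/2.47² - 2 ≈ 10.424
  n=3: λ₃ = 17.28π²/2.47² - 2 ≈ 25.954
Since 1.92π²/2.47² ≈ 3.106 > 2, all λₙ > 0.
The n=1 mode decays slowest → dominates as t → ∞.
Asymptotic: u ~ c₁ sin(πx/2.47) e^{-λ₁t} with decay rate λ₁ ≈ 1.106.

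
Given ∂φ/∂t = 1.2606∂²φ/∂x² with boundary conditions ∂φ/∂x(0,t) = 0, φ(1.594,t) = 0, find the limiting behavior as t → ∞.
φ → 0. Heat escapes through the Dirichlet boundary.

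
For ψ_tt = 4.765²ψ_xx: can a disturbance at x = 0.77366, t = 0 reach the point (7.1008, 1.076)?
No. The domain of dependence is [1.97366, 12.22794], and 0.77366 is outside this interval.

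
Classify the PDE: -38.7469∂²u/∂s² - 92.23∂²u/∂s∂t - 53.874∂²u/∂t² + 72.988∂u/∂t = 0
A = -38.7469, B = -92.23, C = -53.874. Discriminant B² - 4AC = 156.5709376. Since 156.5709376 > 0, hyperbolic.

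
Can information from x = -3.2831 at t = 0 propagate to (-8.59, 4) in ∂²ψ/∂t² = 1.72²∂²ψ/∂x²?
Yes. The domain of dependence is [-15.47, -1.71], and -3.2831 ∈ [-15.47, -1.71].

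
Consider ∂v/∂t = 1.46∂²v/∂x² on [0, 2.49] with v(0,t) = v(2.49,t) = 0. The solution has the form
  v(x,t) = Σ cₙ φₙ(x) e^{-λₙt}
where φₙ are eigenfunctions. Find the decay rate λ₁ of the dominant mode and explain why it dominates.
Eigenvalues: λₙ = 1.46n²π²/2.49².
First three modes:
  n=1: λ₁ = 1.46π²/2.49² ≈ 2.324
  n=2: λ₂ = 5.84π²/2.49² ≈ 9.296 (4× faster decay)
  n=3: λ₃ = 13.14π²/2.49² ≈ 20.917 (9× faster decay)
As t → ∞, higher modes decay exponentially faster. The n=1 mode dominates: v ~ c₁ sin(πx/2.49) e^{-λ₁t}.
Decay rate: λ₁ = 1.46π²/2.49² ≈ 2.324.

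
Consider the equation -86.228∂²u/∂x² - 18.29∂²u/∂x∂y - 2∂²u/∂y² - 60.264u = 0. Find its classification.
Elliptic. (A = -86.228, B = -18.29, C = -2 gives B² - 4AC = -355.2999.)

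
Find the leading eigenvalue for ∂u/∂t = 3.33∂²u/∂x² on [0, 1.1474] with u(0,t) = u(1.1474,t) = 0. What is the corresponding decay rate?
Eigenvalues: λₙ = 3.33n²π²/1.1474².
First three modes:
  n=1: λ₁ = 3.33π²/1.1474² ≈ 24.964
  n=2: λ₂ = 13.32π²/1.1474² ≈ 99.856 (4× faster decay)
  n=3: λ₃ = 29.97π²/1.1474² ≈ 224.676 (9× faster decay)
As t → ∞, higher modes decay exponentially faster. The n=1 mode dominates: u ~ c₁ sin(πx/1.1474) e^{-λ₁t}.
Decay rate: λ₁ = 3.33π²/1.1474² ≈ 24.964.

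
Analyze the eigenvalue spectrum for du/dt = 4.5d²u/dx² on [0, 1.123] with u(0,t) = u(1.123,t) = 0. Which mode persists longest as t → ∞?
Eigenvalues: λₙ = 4.5n²π²/1.123².
First three modes:
  n=1: λ₁ = 4.5π²/1.123² ≈ 35.217
  n=2: λ₂ = 18π²/1.123² ≈ 140.868 (4× faster decay)
  n=3: λ₃ = 40.5π²/1.123² ≈ 316.953 (9× faster decay)
As t → ∞, higher modes decay exponentially faster. The n=1 mode dominates: u ~ c₁ sin(πx/1.123) e^{-λ₁t}.
Decay rate: λ₁ = 4.5π²/1.123² ≈ 35.217.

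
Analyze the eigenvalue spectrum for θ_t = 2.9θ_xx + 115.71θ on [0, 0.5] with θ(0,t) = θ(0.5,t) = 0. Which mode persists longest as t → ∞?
Eigenvalues: λₙ = 2.9n²π²/0.5² - 115.71.
First three modes:
  n=1: λ₁ = 2.9π²/0.5² - 115.71 ≈ -1.223
  n=2: λ₂ = 11.6π²/0.5² - 115.71 ≈ 342.24
  n=3: λ₃ = 26.1π²/0.5² - 115.71 ≈ 914.677
Since 2.9π²/0.5² ≈ 114.487 < 115.71, λ₁ < 0.
The n=1 mode grows fastest (−λₙ is largest for n=1) → dominates.
Asymptotic: θ ~ c₁ sin(πx/0.5) e^{1.223t} (exponential growth at rate −λ₁ ≈ 1.223).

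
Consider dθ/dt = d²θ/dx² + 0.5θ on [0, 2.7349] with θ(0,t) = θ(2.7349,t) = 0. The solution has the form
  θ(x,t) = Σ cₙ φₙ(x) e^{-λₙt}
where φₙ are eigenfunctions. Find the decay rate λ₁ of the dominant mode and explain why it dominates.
Eigenvalues: λₙ = n²π²/2.7349² - 0.5.
First three modes:
  n=1: λ₁ = π²/2.7349² - 0.5 ≈ 0.82
  n=2: λ₂ = 4π²/2.7349² - 0.5 ≈ 4.778
  n=3: λ₃ = 9π²/2.7349² - 0.5 ≈ 11.376
Since π²/2.7349² ≈ 1.32 > 0.5, all λₙ > 0.
The n=1 mode decays slowest → dominates as t → ∞.
Asymptotic: θ ~ c₁ sin(πx/2.7349) e^{-λ₁t} with decay rate λ₁ ≈ 0.82.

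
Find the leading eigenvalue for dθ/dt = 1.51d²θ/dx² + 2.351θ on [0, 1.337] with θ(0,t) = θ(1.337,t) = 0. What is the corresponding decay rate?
Eigenvalues: λₙ = 1.51n²π²/1.337² - 2.351.
First three modes:
  n=1: λ₁ = 1.51π²/1.337² - 2.351 ≈ 5.986
  n=2: λ₂ = 6.04π²/1.337² - 2.351 ≈ 30.997
  n=3: λ₃ = 13.59π²/1.337² - 2.351 ≈ 72.683
Since 1.51π²/1.337² ≈ 8.337 > 2.351, all λₙ > 0.
The n=1 mode decays slowest → dominates as t → ∞.
Asymptotic: θ ~ c₁ sin(πx/1.337) e^{-λ₁t} with decay rate λ₁ ≈ 5.986.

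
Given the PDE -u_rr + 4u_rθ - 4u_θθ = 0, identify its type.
The second-order coefficients are A = -1, B = 4, C = -4. Since B² - 4AC = 0 = 0, this is a parabolic PDE.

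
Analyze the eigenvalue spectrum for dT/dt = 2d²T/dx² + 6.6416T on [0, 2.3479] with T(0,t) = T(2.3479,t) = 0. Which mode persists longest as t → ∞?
Eigenvalues: λₙ = 2n²π²/2.3479² - 6.6416.
First three modes:
  n=1: λ₁ = 2π²/2.3479² - 6.6416 ≈ -3.061
  n=2: λ₂ = 8π²/2.3479² - 6.6416 ≈ 7.681
  n=3: λ₃ = 18π²/2.3479² - 6.6416 ≈ 25.585
Since 2π²/2.3479² ≈ 3.581 < 6.6416, λ₁ < 0.
The n=1 mode grows fastest (−λₙ is largest for n=1) → dominates.
Asymptotic: T ~ c₁ sin(πx/2.3479) e^{3.061t} (exponential growth at rate −λ₁ ≈ 3.061).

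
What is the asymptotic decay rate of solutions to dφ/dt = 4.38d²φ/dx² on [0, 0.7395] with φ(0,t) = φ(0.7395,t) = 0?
Eigenvalues: λₙ = 4.38n²π²/0.7395².
First three modes:
  n=1: λ₁ = 4.38π²/0.7395² ≈ 79.049
  n=2: λ₂ = 17.52π²/0.7395² ≈ 316.197 (4× faster decay)
  n=3: λ₃ = 39.42π²/0.7395² ≈ 711.443 (9× faster decay)
As t → ∞, higher modes decay exponentially faster. The n=1 mode dominates: φ ~ c₁ sin(πx/0.7395) e^{-λ₁t}.
Decay rate: λ₁ = 4.38π²/0.7395² ≈ 79.049.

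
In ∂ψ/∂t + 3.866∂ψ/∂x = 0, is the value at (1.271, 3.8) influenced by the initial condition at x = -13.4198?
Yes. The characteristic through (1.271, 3.8) passes through x = -13.4198.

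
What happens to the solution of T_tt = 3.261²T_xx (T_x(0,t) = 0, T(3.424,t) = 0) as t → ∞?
T oscillates (no decay). Energy is conserved; the solution oscillates indefinitely as standing waves.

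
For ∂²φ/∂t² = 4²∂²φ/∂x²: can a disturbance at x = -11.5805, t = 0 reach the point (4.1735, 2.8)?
No. The domain of dependence is [-7.0265, 15.3735], and -11.5805 is outside this interval.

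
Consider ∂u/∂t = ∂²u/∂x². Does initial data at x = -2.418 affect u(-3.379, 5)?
Yes, for any finite x. The heat equation has infinite propagation speed, so all initial data affects all points at any t > 0.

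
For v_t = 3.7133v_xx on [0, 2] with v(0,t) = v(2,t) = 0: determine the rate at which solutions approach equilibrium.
Eigenvalues: λₙ = 3.7133n²π²/2².
First three modes:
  n=1: λ₁ = 3.7133π²/2² ≈ 9.162
  n=2: λ₂ = 14.8532π²/2² ≈ 36.649 (4× faster decay)
  n=3: λ₃ = 33.4197π²/2² ≈ 82.46 (9× faster decay)
As t → ∞, higher modes decay exponentially faster. The n=1 mode dominates: v ~ c₁ sin(πx/2) e^{-λ₁t}.
Decay rate: λ₁ = 3.7133π²/2² ≈ 9.162.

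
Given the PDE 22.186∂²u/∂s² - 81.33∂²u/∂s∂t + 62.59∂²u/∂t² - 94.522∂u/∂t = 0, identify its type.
The second-order coefficients are A = 22.186, B = -81.33, C = 62.59. Since B² - 4AC = 1060.08194 > 0, this is a hyperbolic PDE.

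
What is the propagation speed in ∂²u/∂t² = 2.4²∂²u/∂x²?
Speed = 2.4. Information travels along characteristics x = x₀ ± 2.4t.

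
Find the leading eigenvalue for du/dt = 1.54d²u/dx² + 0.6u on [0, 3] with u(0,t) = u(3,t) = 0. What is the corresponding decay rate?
Eigenvalues: λₙ = 1.54n²π²/3² - 0.6.
First three modes:
  n=1: λ₁ = 1.54π²/3² - 0.6 ≈ 1.089
  n=2: λ₂ = 6.16π²/3² - 0.6 ≈ 6.155
  n=3: λ₃ = 13.86π²/3² - 0.6 ≈ 14.599
Since 1.54π²/3² ≈ 1.689 > 0.6, all λₙ > 0.
The n=1 mode decays slowest → dominates as t → ∞.
Asymptotic: u ~ c₁ sin(πx/3) e^{-λ₁t} with decay rate λ₁ ≈ 1.089.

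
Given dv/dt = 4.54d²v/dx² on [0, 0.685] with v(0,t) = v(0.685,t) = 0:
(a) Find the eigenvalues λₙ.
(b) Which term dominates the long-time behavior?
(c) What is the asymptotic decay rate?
Eigenvalues: λₙ = 4.54n²π²/0.685².
First three modes:
  n=1: λ₁ = 4.54π²/0.685² ≈ 95.494
  n=2: λ₂ = 18.16π²/0.685² ≈ 381.975 (4× faster decay)
  n=3: λ₃ = 40.86π²/0.685² ≈ 859.443 (9× faster decay)
As t → ∞, higher modes decay exponentially faster. The n=1 mode dominates: v ~ c₁ sin(πx/0.685) e^{-λ₁t}.
Decay rate: λ₁ = 4.54π²/0.685² ≈ 95.494.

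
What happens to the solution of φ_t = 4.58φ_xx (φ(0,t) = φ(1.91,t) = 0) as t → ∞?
φ → 0. Heat diffuses out through both boundaries.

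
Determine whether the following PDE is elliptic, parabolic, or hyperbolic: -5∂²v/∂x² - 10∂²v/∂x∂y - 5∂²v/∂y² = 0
Coefficients: A = -5, B = -10, C = -5. B² - 4AC = 0, which is zero, so the equation is parabolic.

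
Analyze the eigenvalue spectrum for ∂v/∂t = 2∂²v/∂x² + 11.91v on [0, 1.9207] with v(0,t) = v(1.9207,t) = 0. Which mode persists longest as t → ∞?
Eigenvalues: λₙ = 2n²π²/1.9207² - 11.91.
First three modes:
  n=1: λ₁ = 2π²/1.9207² - 11.91 ≈ -6.559
  n=2: λ₂ = 8π²/1.9207² - 11.91 ≈ 9.493
  n=3: λ₃ = 18π²/1.9207² - 11.91 ≈ 36.246
Since 2π²/1.9207² ≈ 5.351 < 11.91, λ₁ < 0.
The n=1 mode grows fastest (−λₙ is largest for n=1) → dominates.
Asymptotic: v ~ c₁ sin(πx/1.9207) e^{6.559t} (exponential growth at rate −λ₁ ≈ 6.559).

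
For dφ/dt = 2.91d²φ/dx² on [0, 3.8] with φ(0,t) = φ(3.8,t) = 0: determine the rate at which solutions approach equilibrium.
Eigenvalues: λₙ = 2.91n²π²/3.8².
First three modes:
  n=1: λ₁ = 2.91π²/3.8² ≈ 1.989
  n=2: λ₂ = 11.64π²/3.8² ≈ 7.956 (4× faster decay)
  n=3: λ₃ = 26.19π²/3.8² ≈ 17.901 (9× faster decay)
As t → ∞, higher modes decay exponentially faster. The n=1 mode dominates: φ ~ c₁ sin(πx/3.8) e^{-λ₁t}.
Decay rate: λ₁ = 2.91π²/3.8² ≈ 1.989.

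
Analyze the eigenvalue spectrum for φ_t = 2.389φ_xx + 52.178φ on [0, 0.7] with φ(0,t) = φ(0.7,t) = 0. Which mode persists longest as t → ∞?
Eigenvalues: λₙ = 2.389n²π²/0.7² - 52.178.
First three modes:
  n=1: λ₁ = 2.389π²/0.7² - 52.178 ≈ -4.059
  n=2: λ₂ = 9.556π²/0.7² - 52.178 ≈ 140.299
  n=3: λ₃ = 21.501π²/0.7² - 52.178 ≈ 380.896
Since 2.389π²/0.7² ≈ 48.119 < 52.178, λ₁ < 0.
The n=1 mode grows fastest (−λₙ is largest for n=1) → dominates.
Asymptotic: φ ~ c₁ sin(πx/0.7) e^{4.059t} (exponential growth at rate −λ₁ ≈ 4.059).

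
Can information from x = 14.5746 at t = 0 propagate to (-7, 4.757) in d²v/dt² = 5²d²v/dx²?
Yes. The domain of dependence is [-30.785, 16.785], and 14.5746 ∈ [-30.785, 16.785].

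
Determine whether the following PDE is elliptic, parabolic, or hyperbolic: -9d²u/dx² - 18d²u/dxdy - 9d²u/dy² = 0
Coefficients: A = -9, B = -18, C = -9. B² - 4AC = 0, which is zero, so the equation is parabolic.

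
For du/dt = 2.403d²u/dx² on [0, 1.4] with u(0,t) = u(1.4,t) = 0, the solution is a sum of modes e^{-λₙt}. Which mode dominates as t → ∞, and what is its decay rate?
Eigenvalues: λₙ = 2.403n²π²/1.4².
First three modes:
  n=1: λ₁ = 2.403π²/1.4² ≈ 12.1
  n=2: λ₂ = 9.612π²/1.4² ≈ 48.401 (4× faster decay)
  n=3: λ₃ = 21.627π²/1.4² ≈ 108.903 (9× faster decay)
As t → ∞, higher modes decay exponentially faster. The n=1 mode dominates: u ~ c₁ sin(πx/1.4) e^{-λ₁t}.
Decay rate: λ₁ = 2.403π²/1.4² ≈ 12.1.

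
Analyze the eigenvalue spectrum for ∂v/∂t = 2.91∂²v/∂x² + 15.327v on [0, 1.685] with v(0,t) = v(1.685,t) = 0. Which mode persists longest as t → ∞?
Eigenvalues: λₙ = 2.91n²π²/1.685² - 15.327.
First three modes:
  n=1: λ₁ = 2.91π²/1.685² - 15.327 ≈ -5.211
  n=2: λ₂ = 11.64π²/1.685² - 15.327 ≈ 25.136
  n=3: λ₃ = 26.19π²/1.685² - 15.327 ≈ 75.714
Since 2.91π²/1.685² ≈ 10.116 < 15.327, λ₁ < 0.
The n=1 mode grows fastest (−λₙ is largest for n=1) → dominates.
Asymptotic: v ~ c₁ sin(πx/1.685) e^{5.211t} (exponential growth at rate −λ₁ ≈ 5.211).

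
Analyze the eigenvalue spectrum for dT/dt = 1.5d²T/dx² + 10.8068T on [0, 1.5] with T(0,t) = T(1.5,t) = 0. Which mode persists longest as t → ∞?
Eigenvalues: λₙ = 1.5n²π²/1.5² - 10.8068.
First three modes:
  n=1: λ₁ = 1.5π²/1.5² - 10.8068 ≈ -4.227
  n=2: λ₂ = 6π²/1.5² - 10.8068 ≈ 15.512
  n=3: λ₃ = 13.5π²/1.5² - 10.8068 ≈ 48.411
Since 1.5π²/1.5² ≈ 6.58 < 10.8068, λ₁ < 0.
The n=1 mode grows fastest (−λₙ is largest for n=1) → dominates.
Asymptotic: T ~ c₁ sin(πx/1.5) e^{4.227t} (exponential growth at rate −λ₁ ≈ 4.227).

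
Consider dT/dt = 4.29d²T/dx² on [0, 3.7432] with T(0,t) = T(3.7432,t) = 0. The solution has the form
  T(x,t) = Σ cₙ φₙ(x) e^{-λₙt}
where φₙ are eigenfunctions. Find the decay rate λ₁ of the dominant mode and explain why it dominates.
Eigenvalues: λₙ = 4.29n²π²/3.7432².
First three modes:
  n=1: λ₁ = 4.29π²/3.7432² ≈ 3.022
  n=2: λ₂ = 17.16π²/3.7432² ≈ 12.087 (4× faster decay)
  n=3: λ₃ = 38.61π²/3.7432² ≈ 27.197 (9× faster decay)
As t → ∞, higher modes decay exponentially faster. The n=1 mode dominates: T ~ c₁ sin(πx/3.7432) e^{-λ₁t}.
Decay rate: λ₁ = 4.29π²/3.7432² ≈ 3.022.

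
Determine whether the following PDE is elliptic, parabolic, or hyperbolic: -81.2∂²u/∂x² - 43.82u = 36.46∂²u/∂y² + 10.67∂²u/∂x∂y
Rewriting in standard form: -81.2∂²u/∂x² - 10.67∂²u/∂x∂y - 36.46∂²u/∂y² - 43.82u = 0. Coefficients: A = -81.2, B = -10.67, C = -36.46. B² - 4AC = -11728.3591, which is negative, so the equation is elliptic.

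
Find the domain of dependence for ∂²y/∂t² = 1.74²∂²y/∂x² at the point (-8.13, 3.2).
Domain of dependence: [-13.698, -2.562]. Signals travel at speed 1.74, so data within |x - -8.13| ≤ 1.74·3.2 = 5.568 can reach the point.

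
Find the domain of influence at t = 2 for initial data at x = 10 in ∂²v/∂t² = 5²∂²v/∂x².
Domain of influence: [0, 20]. Data at x = 10 spreads outward at speed 5.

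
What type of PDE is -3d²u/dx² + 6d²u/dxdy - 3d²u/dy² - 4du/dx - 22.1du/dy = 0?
With A = -3, B = 6, C = -3, the discriminant is 0. This is a parabolic PDE.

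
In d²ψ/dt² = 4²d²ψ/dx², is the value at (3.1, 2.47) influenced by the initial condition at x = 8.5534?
Yes. The domain of dependence is [-6.78, 12.98], and 8.5534 ∈ [-6.78, 12.98].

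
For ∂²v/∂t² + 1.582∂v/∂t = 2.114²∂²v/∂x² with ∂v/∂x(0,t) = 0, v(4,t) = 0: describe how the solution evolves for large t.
v → 0. Damping (γ=1.582) dissipates energy; oscillations decay exponentially.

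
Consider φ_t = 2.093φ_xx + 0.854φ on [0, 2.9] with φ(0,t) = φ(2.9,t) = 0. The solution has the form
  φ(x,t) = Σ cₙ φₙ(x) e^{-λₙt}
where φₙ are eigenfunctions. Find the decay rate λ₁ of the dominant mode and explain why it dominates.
Eigenvalues: λₙ = 2.093n²π²/2.9² - 0.854.
First three modes:
  n=1: λ₁ = 2.093π²/2.9² - 0.854 ≈ 1.602
  n=2: λ₂ = 8.372π²/2.9² - 0.854 ≈ 8.971
  n=3: λ₃ = 18.837π²/2.9² - 0.854 ≈ 21.252
Since 2.093π²/2.9² ≈ 2.456 > 0.854, all λₙ > 0.
The n=1 mode decays slowest → dominates as t → ∞.
Asymptotic: φ ~ c₁ sin(πx/2.9) e^{-λ₁t} with decay rate λ₁ ≈ 1.602.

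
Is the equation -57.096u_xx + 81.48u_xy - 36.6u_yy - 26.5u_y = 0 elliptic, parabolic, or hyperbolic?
Computing B² - 4AC with A = -57.096, B = 81.48, C = -36.6: discriminant = -1719.864 (negative). Answer: elliptic.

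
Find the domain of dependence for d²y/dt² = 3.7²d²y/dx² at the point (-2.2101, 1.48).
Domain of dependence: [-7.6861, 3.2659]. Signals travel at speed 3.7, so data within |x - -2.2101| ≤ 3.7·1.48 = 5.476 can reach the point.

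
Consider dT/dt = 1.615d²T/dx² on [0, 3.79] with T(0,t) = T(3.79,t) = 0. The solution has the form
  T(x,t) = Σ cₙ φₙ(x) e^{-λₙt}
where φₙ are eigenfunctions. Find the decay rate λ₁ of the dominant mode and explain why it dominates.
Eigenvalues: λₙ = 1.615n²π²/3.79².
First three modes:
  n=1: λ₁ = 1.615π²/3.79² ≈ 1.11
  n=2: λ₂ = 6.46π²/3.79² ≈ 4.439 (4× faster decay)
  n=3: λ₃ = 14.535π²/3.79² ≈ 9.987 (9× faster decay)
As t → ∞, higher modes decay exponentially faster. The n=1 mode dominates: T ~ c₁ sin(πx/3.79) e^{-λ₁t}.
Decay rate: λ₁ = 1.615π²/3.79² ≈ 1.11.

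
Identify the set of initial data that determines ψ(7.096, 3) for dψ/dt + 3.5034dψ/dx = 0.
A single point: x = -3.4142. The characteristic through (7.096, 3) is x - 3.5034t = const, so x = 7.096 - 3.5034·3 = -3.4142.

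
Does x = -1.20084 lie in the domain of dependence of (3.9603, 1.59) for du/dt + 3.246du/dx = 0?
Yes. The characteristic through (3.9603, 1.59) passes through x = -1.20084.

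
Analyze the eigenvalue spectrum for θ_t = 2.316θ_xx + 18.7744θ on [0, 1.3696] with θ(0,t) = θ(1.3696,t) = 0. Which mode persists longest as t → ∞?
Eigenvalues: λₙ = 2.316n²π²/1.3696² - 18.7744.
First three modes:
  n=1: λ₁ = 2.316π²/1.3696² - 18.7744 ≈ -6.589
  n=2: λ₂ = 9.264π²/1.3696² - 18.7744 ≈ 29.968
  n=3: λ₃ = 20.844π²/1.3696² - 18.7744 ≈ 90.897
Since 2.316π²/1.3696² ≈ 12.186 < 18.7744, λ₁ < 0.
The n=1 mode grows fastest (−λₙ is largest for n=1) → dominates.
Asymptotic: θ ~ c₁ sin(πx/1.3696) e^{6.589t} (exponential growth at rate −λ₁ ≈ 6.589).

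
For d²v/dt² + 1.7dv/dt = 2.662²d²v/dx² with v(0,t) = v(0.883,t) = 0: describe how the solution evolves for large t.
v → 0. Damping (γ=1.7) dissipates energy; oscillations decay exponentially.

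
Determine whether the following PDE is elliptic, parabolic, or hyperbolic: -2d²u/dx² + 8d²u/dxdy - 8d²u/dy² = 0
Coefficients: A = -2, B = 8, C = -8. B² - 4AC = 0, which is zero, so the equation is parabolic.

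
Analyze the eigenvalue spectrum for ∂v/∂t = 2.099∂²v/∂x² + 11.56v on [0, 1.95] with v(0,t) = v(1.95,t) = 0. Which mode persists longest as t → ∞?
Eigenvalues: λₙ = 2.099n²π²/1.95² - 11.56.
First three modes:
  n=1: λ₁ = 2.099π²/1.95² - 11.56 ≈ -6.112
  n=2: λ₂ = 8.396π²/1.95² - 11.56 ≈ 10.232
  n=3: λ₃ = 18.891π²/1.95² - 11.56 ≈ 37.473
Since 2.099π²/1.95² ≈ 5.448 < 11.56, λ₁ < 0.
The n=1 mode grows fastest (−λₙ is largest for n=1) → dominates.
Asymptotic: v ~ c₁ sin(πx/1.95) e^{6.112t} (exponential growth at rate −λ₁ ≈ 6.112).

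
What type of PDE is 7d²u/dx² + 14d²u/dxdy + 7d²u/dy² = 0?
With A = 7, B = 14, C = 7, the discriminant is 0. This is a parabolic PDE.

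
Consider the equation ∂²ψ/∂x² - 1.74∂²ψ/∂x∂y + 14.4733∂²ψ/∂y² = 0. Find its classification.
Elliptic. (A = 1, B = -1.74, C = 14.4733 gives B² - 4AC = -54.8656.)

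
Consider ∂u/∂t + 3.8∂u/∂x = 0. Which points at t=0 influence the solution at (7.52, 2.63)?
A single point: x = -2.474. The characteristic through (7.52, 2.63) is x - 3.8t = const, so x = 7.52 - 3.8·2.63 = -2.474.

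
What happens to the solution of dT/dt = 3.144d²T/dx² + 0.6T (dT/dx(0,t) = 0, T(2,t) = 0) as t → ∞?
T → 0. Diffusion dominates reaction (r=0.6 < κπ²/(4L²)≈1.94); solution decays.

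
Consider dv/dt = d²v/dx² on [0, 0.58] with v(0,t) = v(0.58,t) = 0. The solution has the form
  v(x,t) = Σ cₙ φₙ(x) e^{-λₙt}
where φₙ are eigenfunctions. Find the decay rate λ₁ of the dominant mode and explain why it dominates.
Eigenvalues: λₙ = n²π²/0.58².
First three modes:
  n=1: λ₁ = π²/0.58² ≈ 29.339
  n=2: λ₂ = 4π²/0.58² ≈ 117.356 (4× faster decay)
  n=3: λ₃ = 9π²/0.58² ≈ 264.05 (9× faster decay)
As t → ∞, higher modes decay exponentially faster. The n=1 mode dominates: v ~ c₁ sin(πx/0.58) e^{-λ₁t}.
Decay rate: λ₁ = π²/0.58² ≈ 29.339.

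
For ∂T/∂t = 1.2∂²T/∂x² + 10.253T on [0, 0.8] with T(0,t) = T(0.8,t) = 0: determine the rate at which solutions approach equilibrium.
Eigenvalues: λₙ = 1.2n²π²/0.8² - 10.253.
First three modes:
  n=1: λ₁ = 1.2π²/0.8² - 10.253 ≈ 8.253
  n=2: λ₂ = 4.8π²/0.8² - 10.253 ≈ 63.769
  n=3: λ₃ = 10.8π²/0.8² - 10.253 ≈ 156.297
Since 1.2π²/0.8² ≈ 18.506 > 10.253, all λₙ > 0.
The n=1 mode decays slowest → dominates as t → ∞.
Asymptotic: T ~ c₁ sin(πx/0.8) e^{-λ₁t} with decay rate λ₁ ≈ 8.253.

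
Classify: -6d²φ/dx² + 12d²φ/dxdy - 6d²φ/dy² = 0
Parabolic (discriminant = 0).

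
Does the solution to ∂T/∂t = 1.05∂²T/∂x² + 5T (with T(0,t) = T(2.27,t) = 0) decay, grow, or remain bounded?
T grows unboundedly. Reaction dominates diffusion (r=5 > κπ²/L²≈2.01); solution grows exponentially.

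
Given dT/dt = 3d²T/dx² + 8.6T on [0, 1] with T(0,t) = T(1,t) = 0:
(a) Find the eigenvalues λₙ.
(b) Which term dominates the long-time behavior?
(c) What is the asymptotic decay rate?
Eigenvalues: λₙ = 3n²π²/1² - 8.6.
First three modes:
  n=1: λ₁ = 3π² - 8.6 ≈ 21.009
  n=2: λ₂ = 12π² - 8.6 ≈ 109.835
  n=3: λ₃ = 27π² - 8.6 ≈ 257.879
Since 3π² ≈ 29.609 > 8.6, all λₙ > 0.
The n=1 mode decays slowest → dominates as t → ∞.
Asymptotic: T ~ c₁ sin(πx/1) e^{-λ₁t} with decay rate λ₁ ≈ 21.009.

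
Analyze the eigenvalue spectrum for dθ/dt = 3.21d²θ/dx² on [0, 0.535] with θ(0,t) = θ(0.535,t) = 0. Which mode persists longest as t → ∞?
Eigenvalues: λₙ = 3.21n²π²/0.535².
First three modes:
  n=1: λ₁ = 3.21π²/0.535² ≈ 110.687
  n=2: λ₂ = 12.84π²/0.535² ≈ 442.749 (4× faster decay)
  n=3: λ₃ = 28.89π²/0.535² ≈ 996.184 (9× faster decay)
As t → ∞, higher modes decay exponentially faster. The n=1 mode dominates: θ ~ c₁ sin(πx/0.535) e^{-λ₁t}.
Decay rate: λ₁ = 3.21π²/0.535² ≈ 110.687.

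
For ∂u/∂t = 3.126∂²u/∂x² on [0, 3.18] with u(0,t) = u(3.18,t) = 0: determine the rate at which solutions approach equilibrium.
Eigenvalues: λₙ = 3.126n²π²/3.18².
First three modes:
  n=1: λ₁ = 3.126π²/3.18² ≈ 3.051
  n=2: λ₂ = 12.504π²/3.18² ≈ 12.204 (4× faster decay)
  n=3: λ₃ = 28.134π²/3.18² ≈ 27.459 (9× faster decay)
As t → ∞, higher modes decay exponentially faster. The n=1 mode dominates: u ~ c₁ sin(πx/3.18) e^{-λ₁t}.
Decay rate: λ₁ = 3.126π²/3.18² ≈ 3.051.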